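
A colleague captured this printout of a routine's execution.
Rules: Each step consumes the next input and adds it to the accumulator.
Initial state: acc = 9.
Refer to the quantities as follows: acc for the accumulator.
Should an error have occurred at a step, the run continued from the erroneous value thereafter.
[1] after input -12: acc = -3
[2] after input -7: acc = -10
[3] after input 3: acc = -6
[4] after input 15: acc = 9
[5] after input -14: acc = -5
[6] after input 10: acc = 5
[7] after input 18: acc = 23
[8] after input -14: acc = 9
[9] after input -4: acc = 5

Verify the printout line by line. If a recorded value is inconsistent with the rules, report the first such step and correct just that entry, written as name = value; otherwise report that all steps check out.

step 3, acc = -7

step 1: acc = 9 + -12 = -3 -> agrees with the printout
step 2: acc = -3 + -7 = -10 -> exactly as logged
step 3: acc = -10 + 3 = -7 -> the entry is off here
First deviation found at step 3; the corrected entry is acc = -7.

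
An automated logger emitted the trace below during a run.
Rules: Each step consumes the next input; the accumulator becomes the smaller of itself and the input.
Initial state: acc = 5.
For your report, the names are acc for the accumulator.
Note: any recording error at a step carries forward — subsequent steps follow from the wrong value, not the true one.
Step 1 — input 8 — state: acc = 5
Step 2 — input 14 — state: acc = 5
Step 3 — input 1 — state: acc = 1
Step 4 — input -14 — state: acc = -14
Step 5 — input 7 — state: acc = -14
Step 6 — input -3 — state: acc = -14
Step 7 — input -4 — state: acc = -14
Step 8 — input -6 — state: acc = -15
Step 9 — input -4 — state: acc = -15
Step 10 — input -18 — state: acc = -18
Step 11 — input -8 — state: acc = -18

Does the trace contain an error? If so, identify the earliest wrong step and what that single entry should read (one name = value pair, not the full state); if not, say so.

Step 1: acc = min(5, 8) = 5 — consistent with the trace.
Step 2: acc = min(5, 14) = 5 — consistent with the trace.
Step 3: acc = min(5, 1) = 1 — verified.
Step 4: acc = min(1, -14) = -14 — agrees with the trace.
Step 5: acc = min(-14, 7) = -14 — matches.
Step 6: acc = min(-14, -3) = -14 — verified.
Step 7: acc = min(-14, -4) = -14 — no discrepancy.
Step 8: acc = min(-14, -6) = -14 — the recorded entry deviates here.
The earliest wrong entry is at step 8: it should read acc = -14.

step 8, acc = -14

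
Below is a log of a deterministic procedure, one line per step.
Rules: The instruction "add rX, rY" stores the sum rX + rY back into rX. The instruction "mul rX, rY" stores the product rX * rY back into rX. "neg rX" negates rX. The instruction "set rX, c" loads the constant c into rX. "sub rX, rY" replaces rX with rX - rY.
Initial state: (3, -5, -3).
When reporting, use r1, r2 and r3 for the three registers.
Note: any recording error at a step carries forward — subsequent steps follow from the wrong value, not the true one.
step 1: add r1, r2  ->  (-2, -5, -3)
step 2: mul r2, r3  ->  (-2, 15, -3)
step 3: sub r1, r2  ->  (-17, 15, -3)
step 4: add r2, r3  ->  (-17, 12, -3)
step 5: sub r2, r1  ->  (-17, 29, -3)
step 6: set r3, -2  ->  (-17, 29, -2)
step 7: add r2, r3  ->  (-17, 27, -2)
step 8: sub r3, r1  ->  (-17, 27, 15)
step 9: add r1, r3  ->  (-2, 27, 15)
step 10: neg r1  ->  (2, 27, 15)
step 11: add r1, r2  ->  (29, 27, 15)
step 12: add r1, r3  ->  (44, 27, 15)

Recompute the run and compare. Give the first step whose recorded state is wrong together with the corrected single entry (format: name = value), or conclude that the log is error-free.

no error

step 1: r1 = 3 + -5 = -2 -> matches
step 2: r2 = -5 * -3 = 15 -> checks out
step 3: r1 = -2 - 15 = -17 -> exactly as logged
step 4: r2 = 15 + -3 = 12 -> in agreement
step 5: r2 = 12 - -17 = 29 -> no discrepancy
step 6: r3 = -2 -> no discrepancy
step 7: r2 = 29 + -2 = 27 -> no discrepancy
step 8: r3 = -2 - -17 = 15 -> checks out
step 9: r1 = -17 + 15 = -2 -> verified
step 10: r1 = -(-2) = 2 -> in agreement
step 11: r1 = 2 + 27 = 29 -> same as recorded
step 12: r1 = 29 + 15 = 44 -> verified
Every step is consistent.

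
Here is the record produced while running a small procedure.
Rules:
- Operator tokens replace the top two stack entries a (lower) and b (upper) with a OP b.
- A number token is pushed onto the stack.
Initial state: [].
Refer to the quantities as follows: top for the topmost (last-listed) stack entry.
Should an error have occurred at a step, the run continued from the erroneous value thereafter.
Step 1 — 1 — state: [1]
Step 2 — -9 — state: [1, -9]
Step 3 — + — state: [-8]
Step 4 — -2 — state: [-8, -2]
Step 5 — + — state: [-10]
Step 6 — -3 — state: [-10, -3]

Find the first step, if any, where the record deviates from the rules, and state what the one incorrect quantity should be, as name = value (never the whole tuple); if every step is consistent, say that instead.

no error

Recomputing the run from the initial state:
step 1: [1]
step 2: [1, -9]
step 3: [-8]
step 4: [-8, -2]
step 5: [-10]
step 6: [-10, -3]
This matches the record at every step.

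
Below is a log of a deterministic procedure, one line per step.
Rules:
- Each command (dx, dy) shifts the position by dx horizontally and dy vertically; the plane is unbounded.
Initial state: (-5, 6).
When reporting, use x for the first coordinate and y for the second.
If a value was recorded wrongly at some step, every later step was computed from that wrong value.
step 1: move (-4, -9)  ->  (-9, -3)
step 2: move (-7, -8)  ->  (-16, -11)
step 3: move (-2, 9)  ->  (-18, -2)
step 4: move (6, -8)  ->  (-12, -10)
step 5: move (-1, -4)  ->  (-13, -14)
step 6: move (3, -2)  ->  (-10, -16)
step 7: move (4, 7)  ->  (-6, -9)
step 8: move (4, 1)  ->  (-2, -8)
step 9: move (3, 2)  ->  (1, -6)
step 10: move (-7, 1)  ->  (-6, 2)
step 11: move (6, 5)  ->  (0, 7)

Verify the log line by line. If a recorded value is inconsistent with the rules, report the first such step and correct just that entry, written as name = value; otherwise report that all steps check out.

step 1: x = -5 + (-4) = -9, y = 6 + (-9) = -3 -> consistent with the log
step 2: x = -9 + (-7) = -16, y = -3 + (-8) = -11 -> verified
step 3: x = -16 + (-2) = -18, y = -11 + (9) = -2 -> matches
step 4: x = -18 + (6) = -12, y = -2 + (-8) = -10 -> confirmed correct
step 5: x = -12 + (-1) = -13, y = -10 + (-4) = -14 -> no discrepancy
step 6: x = -13 + (3) = -10, y = -14 + (-2) = -16 -> matches
step 7: x = -10 + (4) = -6, y = -16 + (7) = -9 -> exactly as logged
step 8: x = -6 + (4) = -2, y = -9 + (1) = -8 -> exactly as logged
step 9: x = -2 + (3) = 1, y = -8 + (2) = -6 -> exactly as logged
step 10: x = 1 + (-7) = -6, y = -6 + (1) = -5 -> the entry is off here
The audit stops at step 10: the recorded entry is wrong and should be y = -5.

step 10, y = -5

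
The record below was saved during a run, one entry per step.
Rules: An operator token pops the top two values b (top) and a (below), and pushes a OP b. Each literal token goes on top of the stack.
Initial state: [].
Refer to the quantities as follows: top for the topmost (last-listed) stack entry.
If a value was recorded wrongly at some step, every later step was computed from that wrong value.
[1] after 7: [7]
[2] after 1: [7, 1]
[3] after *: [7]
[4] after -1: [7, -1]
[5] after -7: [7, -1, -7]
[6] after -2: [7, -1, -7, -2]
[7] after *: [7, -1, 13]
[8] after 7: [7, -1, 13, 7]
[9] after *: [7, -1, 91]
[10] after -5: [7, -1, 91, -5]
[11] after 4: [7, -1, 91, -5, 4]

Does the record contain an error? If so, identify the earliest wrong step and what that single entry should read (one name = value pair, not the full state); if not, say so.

step 7, top = 14

Step 1: push 7: top = 7 — in agreement.
Step 2: push 1: top = 1 — agrees with the record.
Step 3: 7 * 1 = 7 — checks out.
Step 4: push -1: top = -1 — checks out.
Step 5: push -7: top = -7 — checks out.
Step 6: push -2: top = -2 — in agreement.
Step 7: -7 * -2 = 14 — the record has a different value.
The earliest wrong entry is at step 7: it should read top = 14.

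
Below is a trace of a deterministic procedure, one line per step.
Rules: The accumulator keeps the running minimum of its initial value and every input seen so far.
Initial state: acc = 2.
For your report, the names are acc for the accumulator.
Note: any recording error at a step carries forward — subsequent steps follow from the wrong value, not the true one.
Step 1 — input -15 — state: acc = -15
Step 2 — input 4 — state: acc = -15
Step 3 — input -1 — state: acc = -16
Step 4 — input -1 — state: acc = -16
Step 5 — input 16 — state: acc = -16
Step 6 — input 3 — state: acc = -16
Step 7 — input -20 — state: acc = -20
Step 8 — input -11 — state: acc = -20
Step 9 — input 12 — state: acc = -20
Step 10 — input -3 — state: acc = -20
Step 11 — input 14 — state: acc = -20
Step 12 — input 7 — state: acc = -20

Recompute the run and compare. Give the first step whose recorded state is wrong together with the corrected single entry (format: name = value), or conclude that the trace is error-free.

step 1: acc = min(2, -15) = -15 -> no discrepancy
step 2: acc = min(-15, 4) = -15 -> agrees with the trace
step 3: acc = min(-15, -1) = -15 -> the trace has a different value
First deviation found at step 3; the corrected entry is acc = -15.

step 3, acc = -15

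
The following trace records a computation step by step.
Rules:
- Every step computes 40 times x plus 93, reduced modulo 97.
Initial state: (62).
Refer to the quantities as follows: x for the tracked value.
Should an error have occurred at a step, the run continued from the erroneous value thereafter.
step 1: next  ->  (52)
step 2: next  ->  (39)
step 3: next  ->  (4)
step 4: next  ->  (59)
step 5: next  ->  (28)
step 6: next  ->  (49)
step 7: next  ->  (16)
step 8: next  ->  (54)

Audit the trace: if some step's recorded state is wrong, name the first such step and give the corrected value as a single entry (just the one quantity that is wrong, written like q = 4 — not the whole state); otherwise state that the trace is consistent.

Recomputing the run from the initial state:
step 1: x = 51
step 2: x = 96
step 3: x = 53
step 4: x = 79
step 5: x = 52
step 6: x = 39
step 7: x = 4
step 8: x = 59
The first disagreement with the trace is at step 1, where the value should be x = 51.

step 1, x = 51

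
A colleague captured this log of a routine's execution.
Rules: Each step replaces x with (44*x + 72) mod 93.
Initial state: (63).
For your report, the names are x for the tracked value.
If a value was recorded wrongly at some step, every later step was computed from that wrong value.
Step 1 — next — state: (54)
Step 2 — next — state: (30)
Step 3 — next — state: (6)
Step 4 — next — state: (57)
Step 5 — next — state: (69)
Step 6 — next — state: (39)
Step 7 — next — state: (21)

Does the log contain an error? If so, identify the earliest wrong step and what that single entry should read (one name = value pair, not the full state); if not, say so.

step 3, x = 90

1. x = (44*63 + 72) mod 93 = 54 (consistent with the log)
2. x = (44*54 + 72) mod 93 = 30 (same as recorded)
3. x = (44*30 + 72) mod 93 = 90 (the recorded entry deviates here)
So the first discrepancy is step 3, where the right value is x = 90.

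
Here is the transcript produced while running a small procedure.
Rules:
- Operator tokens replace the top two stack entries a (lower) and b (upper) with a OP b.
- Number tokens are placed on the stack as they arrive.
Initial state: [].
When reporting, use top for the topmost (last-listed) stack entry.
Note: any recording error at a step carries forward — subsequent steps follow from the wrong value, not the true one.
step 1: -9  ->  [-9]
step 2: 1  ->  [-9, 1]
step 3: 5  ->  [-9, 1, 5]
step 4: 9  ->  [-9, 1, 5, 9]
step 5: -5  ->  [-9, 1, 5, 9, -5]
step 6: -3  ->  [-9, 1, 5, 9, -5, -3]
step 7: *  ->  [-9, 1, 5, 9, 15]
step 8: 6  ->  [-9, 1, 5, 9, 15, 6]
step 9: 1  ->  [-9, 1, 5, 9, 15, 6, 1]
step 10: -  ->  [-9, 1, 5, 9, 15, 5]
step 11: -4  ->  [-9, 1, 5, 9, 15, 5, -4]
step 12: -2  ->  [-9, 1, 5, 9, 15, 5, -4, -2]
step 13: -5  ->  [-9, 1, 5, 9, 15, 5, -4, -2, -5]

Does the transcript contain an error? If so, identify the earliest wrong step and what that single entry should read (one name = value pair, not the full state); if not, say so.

step 1: push -9: top = -9 -> in agreement
step 2: push 1: top = 1 -> exactly as logged
step 3: push 5: top = 5 -> in agreement
step 4: push 9: top = 9 -> in agreement
step 5: push -5: top = -5 -> same as recorded
step 6: push -3: top = -3 -> consistent with the transcript
step 7: -5 * -3 = 15 -> in agreement
step 8: push 6: top = 6 -> no discrepancy
step 9: push 1: top = 1 -> same as recorded
step 10: 6 - 1 = 5 -> consistent with the transcript
step 11: push -4: top = -4 -> consistent with the transcript
step 12: push -2: top = -2 -> exactly as logged
step 13: push -5: top = -5 -> in agreement
Nothing is out of place; the run is error-free.

no error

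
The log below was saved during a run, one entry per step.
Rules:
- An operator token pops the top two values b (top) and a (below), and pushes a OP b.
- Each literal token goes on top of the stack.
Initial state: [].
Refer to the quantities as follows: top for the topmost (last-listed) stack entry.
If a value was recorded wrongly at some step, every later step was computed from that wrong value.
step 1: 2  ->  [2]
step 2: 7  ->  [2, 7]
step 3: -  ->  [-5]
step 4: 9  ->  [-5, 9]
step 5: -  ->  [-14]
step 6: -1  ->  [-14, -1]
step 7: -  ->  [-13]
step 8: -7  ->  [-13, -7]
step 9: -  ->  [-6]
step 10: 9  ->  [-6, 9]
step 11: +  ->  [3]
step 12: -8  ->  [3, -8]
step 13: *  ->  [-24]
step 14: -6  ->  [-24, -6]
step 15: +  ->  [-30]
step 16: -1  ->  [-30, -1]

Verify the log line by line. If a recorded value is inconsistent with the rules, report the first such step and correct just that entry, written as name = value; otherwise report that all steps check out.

Recomputing the run from the initial state:
step 1: [2]
step 2: [2, 7]
step 3: [-5]
step 4: [-5, 9]
step 5: [-14]
step 6: [-14, -1]
step 7: [-13]
step 8: [-13, -7]
step 9: [-6]
step 10: [-6, 9]
step 11: [3]
step 12: [3, -8]
step 13: [-24]
step 14: [-24, -6]
step 15: [-30]
step 16: [-30, -1]
This matches the log at every step.

no error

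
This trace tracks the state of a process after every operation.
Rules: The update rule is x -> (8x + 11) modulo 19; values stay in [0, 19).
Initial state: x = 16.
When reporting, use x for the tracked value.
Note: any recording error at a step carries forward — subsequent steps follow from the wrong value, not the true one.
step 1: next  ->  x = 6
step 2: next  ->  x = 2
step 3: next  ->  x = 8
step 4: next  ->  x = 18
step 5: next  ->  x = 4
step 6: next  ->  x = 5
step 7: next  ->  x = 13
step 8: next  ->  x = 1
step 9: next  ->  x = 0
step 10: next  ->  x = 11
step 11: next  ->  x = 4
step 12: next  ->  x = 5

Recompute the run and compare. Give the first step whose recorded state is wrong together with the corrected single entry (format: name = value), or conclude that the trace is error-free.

step 5, x = 3

Step 1: x = (8*16 + 11) mod 19 = 6 — confirmed correct.
Step 2: x = (8*6 + 11) mod 19 = 2 — agrees with the trace.
Step 3: x = (8*2 + 11) mod 19 = 8 — confirmed correct.
Step 4: x = (8*8 + 11) mod 19 = 18 — same as recorded.
Step 5: x = (8*18 + 11) mod 19 = 3 — first mismatch against the trace.
The audit stops at step 5: the recorded entry is wrong and should be x = 3.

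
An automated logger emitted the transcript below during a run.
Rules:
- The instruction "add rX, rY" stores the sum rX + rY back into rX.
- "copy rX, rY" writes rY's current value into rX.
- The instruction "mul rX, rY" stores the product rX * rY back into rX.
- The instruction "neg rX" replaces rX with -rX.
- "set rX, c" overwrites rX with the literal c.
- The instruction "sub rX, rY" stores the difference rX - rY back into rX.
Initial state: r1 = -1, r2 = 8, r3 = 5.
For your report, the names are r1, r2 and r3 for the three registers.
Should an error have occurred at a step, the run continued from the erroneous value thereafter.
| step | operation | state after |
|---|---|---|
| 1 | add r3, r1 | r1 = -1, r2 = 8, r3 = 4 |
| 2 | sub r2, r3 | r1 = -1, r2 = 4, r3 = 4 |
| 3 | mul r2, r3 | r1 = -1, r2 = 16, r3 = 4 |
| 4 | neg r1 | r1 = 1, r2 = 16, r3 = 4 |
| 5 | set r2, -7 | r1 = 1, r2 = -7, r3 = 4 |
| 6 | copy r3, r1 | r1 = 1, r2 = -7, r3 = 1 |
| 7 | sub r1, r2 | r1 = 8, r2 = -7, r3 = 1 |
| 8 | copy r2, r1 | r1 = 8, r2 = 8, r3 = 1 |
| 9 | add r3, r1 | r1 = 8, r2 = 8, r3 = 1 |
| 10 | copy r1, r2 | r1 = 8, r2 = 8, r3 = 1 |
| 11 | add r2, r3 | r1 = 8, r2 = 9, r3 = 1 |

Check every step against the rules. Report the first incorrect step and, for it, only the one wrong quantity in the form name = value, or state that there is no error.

1. r3 = 5 + -1 = 4 (agrees with the transcript)
2. r2 = 8 - 4 = 4 (consistent with the transcript)
3. r2 = 4 * 4 = 16 (no discrepancy)
4. r1 = -(-1) = 1 (confirmed correct)
5. r2 = -7 (verified)
6. r3 = 1 (exactly as logged)
7. r1 = 1 - -7 = 8 (checks out)
8. r2 = 8 (same as recorded)
9. r3 = 1 + 8 = 9 (the transcript has a different value)
The audit stops at step 9: the recorded entry is wrong and should be r3 = 9.

step 9, r3 = 9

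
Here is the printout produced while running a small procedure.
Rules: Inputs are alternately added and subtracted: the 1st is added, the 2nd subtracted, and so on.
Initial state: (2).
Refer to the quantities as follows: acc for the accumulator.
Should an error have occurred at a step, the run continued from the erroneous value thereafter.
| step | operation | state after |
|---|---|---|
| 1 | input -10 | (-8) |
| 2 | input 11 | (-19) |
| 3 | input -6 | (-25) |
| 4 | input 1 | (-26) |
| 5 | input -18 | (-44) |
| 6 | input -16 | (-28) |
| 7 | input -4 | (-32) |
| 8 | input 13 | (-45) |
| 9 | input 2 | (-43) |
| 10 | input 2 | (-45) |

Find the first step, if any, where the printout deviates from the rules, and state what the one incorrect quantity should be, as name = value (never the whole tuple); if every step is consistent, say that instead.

no error

1. acc = 2 + -10 = -8 (exactly as logged)
2. acc = -8 - 11 = -19 (consistent with the printout)
3. acc = -19 + -6 = -25 (same as recorded)
4. acc = -25 - 1 = -26 (verified)
5. acc = -26 + -18 = -44 (consistent with the printout)
6. acc = -44 - -16 = -28 (matches)
7. acc = -28 + -4 = -32 (verified)
8. acc = -32 - 13 = -45 (agrees with the printout)
9. acc = -45 + 2 = -43 (confirmed correct)
10. acc = -43 - 2 = -45 (agrees with the printout)
The whole run recomputes cleanly — no discrepancies.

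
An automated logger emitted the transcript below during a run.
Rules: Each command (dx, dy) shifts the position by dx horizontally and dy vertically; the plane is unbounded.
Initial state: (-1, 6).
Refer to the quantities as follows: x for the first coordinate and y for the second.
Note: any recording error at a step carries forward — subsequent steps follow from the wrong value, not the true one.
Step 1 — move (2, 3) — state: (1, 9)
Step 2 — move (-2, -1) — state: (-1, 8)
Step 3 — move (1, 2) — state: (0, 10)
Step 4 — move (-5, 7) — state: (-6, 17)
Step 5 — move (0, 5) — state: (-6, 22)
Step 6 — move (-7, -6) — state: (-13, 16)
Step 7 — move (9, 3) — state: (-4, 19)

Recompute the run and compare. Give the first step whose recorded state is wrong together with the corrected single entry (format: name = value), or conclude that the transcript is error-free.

Step 1: x = -1 + (2) = 1, y = 6 + (3) = 9 — same as recorded.
Step 2: x = 1 + (-2) = -1, y = 9 + (-1) = 8 — exactly as logged.
Step 3: x = -1 + (1) = 0, y = 8 + (2) = 10 — matches.
Step 4: x = 0 + (-5) = -5, y = 10 + (7) = 17 — the transcript disagrees here.
First deviation found at step 4; the corrected entry is x = -5.

step 4, x = -5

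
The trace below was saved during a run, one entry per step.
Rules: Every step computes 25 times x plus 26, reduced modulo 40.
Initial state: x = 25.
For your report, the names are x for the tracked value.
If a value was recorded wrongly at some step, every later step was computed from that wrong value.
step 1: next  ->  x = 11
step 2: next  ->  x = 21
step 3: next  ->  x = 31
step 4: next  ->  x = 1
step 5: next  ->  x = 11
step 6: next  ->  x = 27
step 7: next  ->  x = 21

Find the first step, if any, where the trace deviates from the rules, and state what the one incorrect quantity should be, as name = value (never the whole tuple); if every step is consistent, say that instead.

step 6, x = 21

Recomputing the run from the initial state:
step 1: x = 11
step 2: x = 21
step 3: x = 31
step 4: x = 1
step 5: x = 11
step 6: x = 21
step 7: x = 31
The first disagreement with the trace is at step 6, where the value should be x = 21.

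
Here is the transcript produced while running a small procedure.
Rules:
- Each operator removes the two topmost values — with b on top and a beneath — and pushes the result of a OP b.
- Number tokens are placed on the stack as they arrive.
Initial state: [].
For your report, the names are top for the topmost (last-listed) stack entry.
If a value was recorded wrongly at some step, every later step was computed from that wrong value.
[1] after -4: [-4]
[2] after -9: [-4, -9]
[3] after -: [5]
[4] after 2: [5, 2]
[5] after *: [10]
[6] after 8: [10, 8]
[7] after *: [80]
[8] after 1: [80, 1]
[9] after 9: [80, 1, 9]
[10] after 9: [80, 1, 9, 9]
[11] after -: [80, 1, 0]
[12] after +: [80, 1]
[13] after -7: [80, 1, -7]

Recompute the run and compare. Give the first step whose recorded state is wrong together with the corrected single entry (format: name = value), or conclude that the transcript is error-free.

Step 1: push -4: top = -4 — confirmed correct.
Step 2: push -9: top = -9 — exactly as logged.
Step 3: -4 - -9 = 5 — checks out.
Step 4: push 2: top = 2 — consistent with the transcript.
Step 5: 5 * 2 = 10 — consistent with the transcript.
Step 6: push 8: top = 8 — checks out.
Step 7: 10 * 8 = 80 — agrees with the transcript.
Step 8: push 1: top = 1 — in agreement.
Step 9: push 9: top = 9 — agrees with the transcript.
Step 10: push 9: top = 9 — in agreement.
Step 11: 9 - 9 = 0 — exactly as logged.
Step 12: 1 + 0 = 1 — in agreement.
Step 13: push -7: top = -7 — same as recorded.
The recomputation confirms every line.

no error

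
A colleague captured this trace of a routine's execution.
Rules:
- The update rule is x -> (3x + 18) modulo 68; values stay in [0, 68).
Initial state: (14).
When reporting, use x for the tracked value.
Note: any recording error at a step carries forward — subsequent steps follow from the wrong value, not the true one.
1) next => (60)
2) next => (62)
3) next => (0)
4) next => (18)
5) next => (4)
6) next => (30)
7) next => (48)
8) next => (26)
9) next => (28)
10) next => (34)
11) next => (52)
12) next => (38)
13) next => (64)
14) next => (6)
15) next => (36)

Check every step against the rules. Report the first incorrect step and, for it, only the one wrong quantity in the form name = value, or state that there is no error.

step 7, x = 40

Recomputing the run from the initial state:
step 1: x = 60
step 2: x = 62
step 3: x = 0
step 4: x = 18
step 5: x = 4
step 6: x = 30
step 7: x = 40
step 8: x = 2
step 9: x = 24
step 10: x = 22
step 11: x = 16
step 12: x = 66
step 13: x = 12
step 14: x = 54
step 15: x = 44
The first disagreement with the trace is at step 7, where the value should be x = 40.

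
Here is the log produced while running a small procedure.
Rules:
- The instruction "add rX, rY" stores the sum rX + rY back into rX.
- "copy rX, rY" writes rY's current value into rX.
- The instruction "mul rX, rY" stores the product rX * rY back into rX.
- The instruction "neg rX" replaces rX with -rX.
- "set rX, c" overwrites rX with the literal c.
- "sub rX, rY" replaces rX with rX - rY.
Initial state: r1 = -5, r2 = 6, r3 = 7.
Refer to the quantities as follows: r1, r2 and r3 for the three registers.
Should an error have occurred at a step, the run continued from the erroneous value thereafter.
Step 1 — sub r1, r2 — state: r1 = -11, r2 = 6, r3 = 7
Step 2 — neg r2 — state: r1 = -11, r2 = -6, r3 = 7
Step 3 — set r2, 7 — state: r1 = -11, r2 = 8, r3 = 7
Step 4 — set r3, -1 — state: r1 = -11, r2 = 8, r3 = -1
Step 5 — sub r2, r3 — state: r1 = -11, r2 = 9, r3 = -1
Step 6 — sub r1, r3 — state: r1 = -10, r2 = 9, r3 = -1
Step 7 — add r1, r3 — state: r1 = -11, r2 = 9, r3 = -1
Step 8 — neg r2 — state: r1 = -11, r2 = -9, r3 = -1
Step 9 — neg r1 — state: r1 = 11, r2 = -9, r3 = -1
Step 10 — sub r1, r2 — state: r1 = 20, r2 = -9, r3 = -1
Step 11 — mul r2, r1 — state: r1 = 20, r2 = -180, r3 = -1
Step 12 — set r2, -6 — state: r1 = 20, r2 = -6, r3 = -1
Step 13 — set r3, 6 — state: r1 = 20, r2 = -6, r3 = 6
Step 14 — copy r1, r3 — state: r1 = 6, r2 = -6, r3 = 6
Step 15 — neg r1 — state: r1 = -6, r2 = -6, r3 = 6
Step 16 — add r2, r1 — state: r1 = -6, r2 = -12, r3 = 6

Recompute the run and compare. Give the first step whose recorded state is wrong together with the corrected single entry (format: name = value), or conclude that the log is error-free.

1. r1 = -5 - 6 = -11 (in agreement)
2. r2 = -(6) = -6 (matches)
3. r2 = 7 (the recorded entry deviates here)
So the first discrepancy is step 3, where the right value is r2 = 7.

step 3, r2 = 7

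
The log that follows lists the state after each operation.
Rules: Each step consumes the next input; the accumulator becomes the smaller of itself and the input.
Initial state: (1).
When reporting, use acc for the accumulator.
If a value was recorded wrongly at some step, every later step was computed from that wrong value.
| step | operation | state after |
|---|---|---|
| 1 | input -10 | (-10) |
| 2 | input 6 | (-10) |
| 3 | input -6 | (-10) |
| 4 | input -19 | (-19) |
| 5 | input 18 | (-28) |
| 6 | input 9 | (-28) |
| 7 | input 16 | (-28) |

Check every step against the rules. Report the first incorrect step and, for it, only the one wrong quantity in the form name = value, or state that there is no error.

step 5, acc = -19

Step 1: acc = min(1, -10) = -10 — confirmed correct.
Step 2: acc = min(-10, 6) = -10 — confirmed correct.
Step 3: acc = min(-10, -6) = -10 — consistent with the log.
Step 4: acc = min(-10, -19) = -19 — checks out.
Step 5: acc = min(-19, 18) = -19 — the log disagrees here.
First deviation found at step 5; the corrected entry is acc = -19.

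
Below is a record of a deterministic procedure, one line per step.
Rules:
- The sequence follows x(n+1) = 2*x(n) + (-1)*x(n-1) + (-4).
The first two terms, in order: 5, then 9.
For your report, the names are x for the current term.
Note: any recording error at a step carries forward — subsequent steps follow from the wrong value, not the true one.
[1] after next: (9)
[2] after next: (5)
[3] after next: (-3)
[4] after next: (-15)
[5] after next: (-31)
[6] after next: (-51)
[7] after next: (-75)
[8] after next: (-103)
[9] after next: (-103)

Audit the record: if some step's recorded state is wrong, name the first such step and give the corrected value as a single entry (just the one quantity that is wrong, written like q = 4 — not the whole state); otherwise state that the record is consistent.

step 9, x = -135

Recomputing the run from the initial state:
step 1: x = 9
step 2: x = 5
step 3: x = -3
step 4: x = -15
step 5: x = -31
step 6: x = -51
step 7: x = -75
step 8: x = -103
step 9: x = -135
The first disagreement with the record is at step 9, where the value should be x = -135.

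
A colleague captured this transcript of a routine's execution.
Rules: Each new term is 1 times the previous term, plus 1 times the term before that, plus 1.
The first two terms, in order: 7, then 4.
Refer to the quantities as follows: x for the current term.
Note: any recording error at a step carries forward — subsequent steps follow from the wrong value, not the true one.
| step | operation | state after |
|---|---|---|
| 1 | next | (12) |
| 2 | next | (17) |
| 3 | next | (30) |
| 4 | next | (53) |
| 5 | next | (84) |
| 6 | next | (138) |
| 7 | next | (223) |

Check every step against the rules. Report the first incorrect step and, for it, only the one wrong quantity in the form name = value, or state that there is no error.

1. x = 1*(4) + (1)*(7) + (1) = 12 (matches)
2. x = 1*(12) + (1)*(4) + (1) = 17 (agrees with the transcript)
3. x = 1*(17) + (1)*(12) + (1) = 30 (no discrepancy)
4. x = 1*(30) + (1)*(17) + (1) = 48 (a discrepancy with the transcript)
First incorrect step: 4; the correct value is x = 48.

step 4, x = 48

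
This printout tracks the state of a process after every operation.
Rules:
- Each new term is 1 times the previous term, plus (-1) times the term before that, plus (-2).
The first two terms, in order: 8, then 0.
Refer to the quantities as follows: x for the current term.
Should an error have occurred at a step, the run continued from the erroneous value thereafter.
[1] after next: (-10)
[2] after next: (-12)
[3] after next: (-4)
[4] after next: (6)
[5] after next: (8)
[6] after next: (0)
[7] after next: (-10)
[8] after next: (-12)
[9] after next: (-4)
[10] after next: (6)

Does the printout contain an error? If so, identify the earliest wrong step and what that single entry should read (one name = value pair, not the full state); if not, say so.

no error

step 1: x = 1*(0) + (-1)*(8) + (-2) = -10 -> same as recorded
step 2: x = 1*(-10) + (-1)*(0) + (-2) = -12 -> consistent with the printout
step 3: x = 1*(-12) + (-1)*(-10) + (-2) = -4 -> agrees with the printout
step 4: x = 1*(-4) + (-1)*(-12) + (-2) = 6 -> no discrepancy
step 5: x = 1*(6) + (-1)*(-4) + (-2) = 8 -> exactly as logged
step 6: x = 1*(8) + (-1)*(6) + (-2) = 0 -> same as recorded
step 7: x = 1*(0) + (-1)*(8) + (-2) = -10 -> consistent with the printout
step 8: x = 1*(-10) + (-1)*(0) + (-2) = -12 -> no discrepancy
step 9: x = 1*(-12) + (-1)*(-10) + (-2) = -4 -> confirmed correct
step 10: x = 1*(-4) + (-1)*(-12) + (-2) = 6 -> consistent with the printout
Each recorded entry agrees with the recomputation.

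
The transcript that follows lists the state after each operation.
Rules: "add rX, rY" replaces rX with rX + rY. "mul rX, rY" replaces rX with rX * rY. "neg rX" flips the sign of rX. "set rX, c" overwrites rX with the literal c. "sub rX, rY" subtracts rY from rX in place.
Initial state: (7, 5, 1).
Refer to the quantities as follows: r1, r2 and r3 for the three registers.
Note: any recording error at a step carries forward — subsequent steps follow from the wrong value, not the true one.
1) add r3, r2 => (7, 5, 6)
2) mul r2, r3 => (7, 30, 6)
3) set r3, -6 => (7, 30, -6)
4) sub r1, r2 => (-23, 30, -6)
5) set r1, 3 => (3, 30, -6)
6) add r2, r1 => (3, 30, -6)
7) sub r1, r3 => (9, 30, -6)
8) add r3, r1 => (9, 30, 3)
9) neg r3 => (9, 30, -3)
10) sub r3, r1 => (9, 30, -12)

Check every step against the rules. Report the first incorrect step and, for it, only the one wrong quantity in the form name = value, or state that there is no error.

Recomputing the run from the initial state:
step 1: r1 = 7, r2 = 5, r3 = 6
step 2: r1 = 7, r2 = 30, r3 = 6
step 3: r1 = 7, r2 = 30, r3 = -6
step 4: r1 = -23, r2 = 30, r3 = -6
step 5: r1 = 3, r2 = 30, r3 = -6
step 6: r1 = 3, r2 = 33, r3 = -6
step 7: r1 = 9, r2 = 33, r3 = -6
step 8: r1 = 9, r2 = 33, r3 = 3
step 9: r1 = 9, r2 = 33, r3 = -3
step 10: r1 = 9, r2 = 33, r3 = -12
The first disagreement with the transcript is at step 6, where the value should be r2 = 33.

step 6, r2 = 33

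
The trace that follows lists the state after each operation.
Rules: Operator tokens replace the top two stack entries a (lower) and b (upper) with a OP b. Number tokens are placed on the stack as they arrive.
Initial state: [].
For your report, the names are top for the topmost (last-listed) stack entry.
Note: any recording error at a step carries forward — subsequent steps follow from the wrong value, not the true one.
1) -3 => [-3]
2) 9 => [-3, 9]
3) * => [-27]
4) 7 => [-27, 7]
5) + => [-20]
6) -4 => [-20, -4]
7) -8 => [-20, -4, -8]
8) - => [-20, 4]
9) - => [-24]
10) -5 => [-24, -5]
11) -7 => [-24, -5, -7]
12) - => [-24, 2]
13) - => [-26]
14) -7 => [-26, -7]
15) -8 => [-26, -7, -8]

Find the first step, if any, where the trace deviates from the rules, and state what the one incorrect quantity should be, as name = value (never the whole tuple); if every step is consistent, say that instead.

step 1: push -3: top = -3 -> checks out
step 2: push 9: top = 9 -> consistent with the trace
step 3: -3 * 9 = -27 -> checks out
step 4: push 7: top = 7 -> same as recorded
step 5: -27 + 7 = -20 -> same as recorded
step 6: push -4: top = -4 -> verified
step 7: push -8: top = -8 -> consistent with the trace
step 8: -4 - -8 = 4 -> agrees with the trace
step 9: -20 - 4 = -24 -> exactly as logged
step 10: push -5: top = -5 -> verified
step 11: push -7: top = -7 -> matches
step 12: -5 - -7 = 2 -> checks out
step 13: -24 - 2 = -26 -> exactly as logged
step 14: push -7: top = -7 -> consistent with the trace
step 15: push -8: top = -8 -> consistent with the trace
Every step is consistent.

no error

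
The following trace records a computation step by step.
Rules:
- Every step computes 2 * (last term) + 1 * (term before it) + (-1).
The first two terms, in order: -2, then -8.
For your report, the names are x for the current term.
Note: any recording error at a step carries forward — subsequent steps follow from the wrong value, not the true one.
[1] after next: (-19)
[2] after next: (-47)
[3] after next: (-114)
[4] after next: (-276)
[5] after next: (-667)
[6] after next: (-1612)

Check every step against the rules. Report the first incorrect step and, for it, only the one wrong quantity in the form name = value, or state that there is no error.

Recomputing the run from the initial state:
step 1: x = -19
step 2: x = -47
step 3: x = -114
step 4: x = -276
step 5: x = -667
step 6: x = -1611
The first disagreement with the trace is at step 6, where the value should be x = -1611.

step 6, x = -1611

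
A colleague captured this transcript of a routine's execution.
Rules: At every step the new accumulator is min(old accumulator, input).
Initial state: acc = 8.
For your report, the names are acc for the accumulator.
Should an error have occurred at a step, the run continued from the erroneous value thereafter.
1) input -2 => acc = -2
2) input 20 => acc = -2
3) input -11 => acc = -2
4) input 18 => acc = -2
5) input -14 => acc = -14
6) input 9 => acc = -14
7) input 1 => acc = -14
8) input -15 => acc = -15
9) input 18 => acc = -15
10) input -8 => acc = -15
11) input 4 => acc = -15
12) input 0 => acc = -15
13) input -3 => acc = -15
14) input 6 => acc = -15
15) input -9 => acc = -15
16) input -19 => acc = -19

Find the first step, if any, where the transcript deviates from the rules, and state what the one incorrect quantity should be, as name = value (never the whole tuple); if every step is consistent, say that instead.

step 3, acc = -11

Recomputing the run from the initial state:
step 1: acc = -2
step 2: acc = -2
step 3: acc = -11
step 4: acc = -11
step 5: acc = -14
step 6: acc = -14
step 7: acc = -14
step 8: acc = -15
step 9: acc = -15
step 10: acc = -15
step 11: acc = -15
step 12: acc = -15
step 13: acc = -15
step 14: acc = -15
step 15: acc = -15
step 16: acc = -19
The first disagreement with the transcript is at step 3, where the value should be acc = -11.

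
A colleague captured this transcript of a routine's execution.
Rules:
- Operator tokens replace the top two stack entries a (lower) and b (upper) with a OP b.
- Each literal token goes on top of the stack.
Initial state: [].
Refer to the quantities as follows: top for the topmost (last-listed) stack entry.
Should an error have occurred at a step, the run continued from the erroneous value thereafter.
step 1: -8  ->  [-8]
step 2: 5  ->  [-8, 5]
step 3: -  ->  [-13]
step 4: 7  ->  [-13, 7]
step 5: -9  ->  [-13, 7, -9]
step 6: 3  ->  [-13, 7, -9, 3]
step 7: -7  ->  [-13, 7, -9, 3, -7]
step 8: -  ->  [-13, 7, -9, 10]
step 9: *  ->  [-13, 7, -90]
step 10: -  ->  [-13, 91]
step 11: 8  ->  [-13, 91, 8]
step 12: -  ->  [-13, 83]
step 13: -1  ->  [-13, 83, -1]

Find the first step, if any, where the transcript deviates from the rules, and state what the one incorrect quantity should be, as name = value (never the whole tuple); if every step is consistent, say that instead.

Step 1: push -8: top = -8 — in agreement.
Step 2: push 5: top = 5 — confirmed correct.
Step 3: -8 - 5 = -13 — agrees with the transcript.
Step 4: push 7: top = 7 — consistent with the transcript.
Step 5: push -9: top = -9 — checks out.
Step 6: push 3: top = 3 — in agreement.
Step 7: push -7: top = -7 — verified.
Step 8: 3 - -7 = 10 — agrees with the transcript.
Step 9: -9 * 10 = -90 — agrees with the transcript.
Step 10: 7 - -90 = 97 — first mismatch against the transcript.
Step 10 is the first one off; corrected, top = 97.

step 10, top = 97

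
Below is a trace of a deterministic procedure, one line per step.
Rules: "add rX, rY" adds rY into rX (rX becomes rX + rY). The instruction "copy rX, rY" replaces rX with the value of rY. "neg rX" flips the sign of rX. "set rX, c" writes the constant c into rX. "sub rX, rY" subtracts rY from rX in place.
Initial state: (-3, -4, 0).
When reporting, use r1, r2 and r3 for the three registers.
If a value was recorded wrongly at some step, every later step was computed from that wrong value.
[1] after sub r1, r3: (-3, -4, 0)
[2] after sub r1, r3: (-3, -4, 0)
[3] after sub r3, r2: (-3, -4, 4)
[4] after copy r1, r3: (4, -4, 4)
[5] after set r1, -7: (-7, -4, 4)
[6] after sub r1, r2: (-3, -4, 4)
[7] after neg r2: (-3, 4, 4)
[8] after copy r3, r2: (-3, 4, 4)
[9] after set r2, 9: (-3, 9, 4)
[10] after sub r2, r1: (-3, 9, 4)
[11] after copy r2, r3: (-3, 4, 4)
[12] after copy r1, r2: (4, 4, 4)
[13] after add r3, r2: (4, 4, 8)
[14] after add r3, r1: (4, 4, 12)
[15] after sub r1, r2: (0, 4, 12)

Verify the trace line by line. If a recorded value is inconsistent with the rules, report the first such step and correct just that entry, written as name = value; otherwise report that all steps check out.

Recomputing the run from the initial state:
step 1: r1 = -3, r2 = -4, r3 = 0
step 2: r1 = -3, r2 = -4, r3 = 0
step 3: r1 = -3, r2 = -4, r3 = 4
step 4: r1 = 4, r2 = -4, r3 = 4
step 5: r1 = -7, r2 = -4, r3 = 4
step 6: r1 = -3, r2 = -4, r3 = 4
step 7: r1 = -3, r2 = 4, r3 = 4
step 8: r1 = -3, r2 = 4, r3 = 4
step 9: r1 = -3, r2 = 9, r3 = 4
step 10: r1 = -3, r2 = 12, r3 = 4
step 11: r1 = -3, r2 = 4, r3 = 4
step 12: r1 = 4, r2 = 4, r3 = 4
step 13: r1 = 4, r2 = 4, r3 = 8
step 14: r1 = 4, r2 = 4, r3 = 12
step 15: r1 = 0, r2 = 4, r3 = 12
The first disagreement with the trace is at step 10, where the value should be r2 = 12.

step 10, r2 = 12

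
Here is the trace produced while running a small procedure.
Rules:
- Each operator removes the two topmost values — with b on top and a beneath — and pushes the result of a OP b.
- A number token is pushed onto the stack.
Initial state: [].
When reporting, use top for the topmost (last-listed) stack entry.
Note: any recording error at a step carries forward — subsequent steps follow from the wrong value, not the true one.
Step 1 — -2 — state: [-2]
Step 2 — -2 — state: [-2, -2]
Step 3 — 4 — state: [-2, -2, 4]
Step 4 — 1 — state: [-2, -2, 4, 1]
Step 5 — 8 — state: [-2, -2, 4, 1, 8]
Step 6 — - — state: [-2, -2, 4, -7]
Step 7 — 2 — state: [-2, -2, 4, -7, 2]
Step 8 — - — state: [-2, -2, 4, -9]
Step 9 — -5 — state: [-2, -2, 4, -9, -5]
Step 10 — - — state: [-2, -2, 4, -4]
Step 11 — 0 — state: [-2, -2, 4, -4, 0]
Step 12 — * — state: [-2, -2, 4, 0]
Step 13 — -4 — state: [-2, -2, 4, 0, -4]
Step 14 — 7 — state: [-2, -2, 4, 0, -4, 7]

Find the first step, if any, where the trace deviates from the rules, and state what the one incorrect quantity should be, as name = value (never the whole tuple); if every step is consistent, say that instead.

no error

1. push -2: top = -2 (in agreement)
2. push -2: top = -2 (in agreement)
3. push 4: top = 4 (confirmed correct)
4. push 1: top = 1 (agrees with the trace)
5. push 8: top = 8 (matches)
6. 1 - 8 = -7 (consistent with the trace)
7. push 2: top = 2 (verified)
8. -7 - 2 = -9 (same as recorded)
9. push -5: top = -5 (matches)
10. -9 - -5 = -4 (no discrepancy)
11. push 0: top = 0 (same as recorded)
12. -4 * 0 = 0 (in agreement)
13. push -4: top = -4 (matches)
14. push 7: top = 7 (exactly as logged)
Each recorded entry agrees with the recomputation.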